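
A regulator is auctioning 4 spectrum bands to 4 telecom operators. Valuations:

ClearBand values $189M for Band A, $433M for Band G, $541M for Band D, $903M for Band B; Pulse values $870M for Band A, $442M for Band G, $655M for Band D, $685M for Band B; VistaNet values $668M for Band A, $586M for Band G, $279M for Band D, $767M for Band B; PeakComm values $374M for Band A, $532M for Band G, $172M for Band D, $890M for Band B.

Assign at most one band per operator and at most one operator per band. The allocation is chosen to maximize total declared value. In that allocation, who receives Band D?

Optimal: ClearBand→Band D ($541M), Pulse→Band A ($870M), VistaNet→Band G ($586M), PeakComm→Band B ($890M) — total 541+870+586+890 = $2887M.
Row-greedy (each operator in turn takes its best remaining band) gives $2531M, worse by 356.
ClearBand's own top band is Band B ($903M), but forcing ClearBand→Band B and reassigning the rest optimally gives only $2758M — worse by 129.

ClearBand receives Band D.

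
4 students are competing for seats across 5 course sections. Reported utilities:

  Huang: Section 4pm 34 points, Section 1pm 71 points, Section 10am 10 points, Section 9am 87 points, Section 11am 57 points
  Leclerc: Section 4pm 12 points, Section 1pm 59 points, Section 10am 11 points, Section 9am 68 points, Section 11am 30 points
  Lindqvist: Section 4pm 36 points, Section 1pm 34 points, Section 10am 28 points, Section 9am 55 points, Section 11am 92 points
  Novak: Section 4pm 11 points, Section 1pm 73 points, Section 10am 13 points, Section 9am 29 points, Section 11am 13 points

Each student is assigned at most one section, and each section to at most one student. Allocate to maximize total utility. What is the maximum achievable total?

Max total: 267 points

Optimal: Huang→Section 4pm (34 points), Leclerc→Section 9am (68 points), Lindqvist→Section 11am (92 points), Novak→Section 1pm (73 points) — total 34+68+92+73 = 267 points.
Max-entry greedy (repeatedly take the single best remaining cell) gives 264 points, worse by 3.
Next-best assignment: Huang→Section 9am, Leclerc→Section 4pm, Lindqvist→Section 11am, Novak→Section 1pm = 264 points.
Every other assignment is strictly worse.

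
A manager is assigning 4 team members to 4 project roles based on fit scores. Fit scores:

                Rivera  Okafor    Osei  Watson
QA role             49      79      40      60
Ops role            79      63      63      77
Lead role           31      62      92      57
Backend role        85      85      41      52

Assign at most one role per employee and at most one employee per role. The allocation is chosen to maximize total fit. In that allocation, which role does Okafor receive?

Treat this as an assignment problem: match each employee to one role.
Optimal: Rivera→Backend role (85 pts), Okafor→QA role (79 pts), Osei→Lead role (92 pts), Watson→Ops role (77 pts) — total 85+79+92+77 = 333 pts.
Column-greedy (each role in turn goes to its best remaining employee) gives 302 pts, worse by 31.
Checked against all permutations: 333 pts is optimal.
Okafor's own top role is Backend role (85 pts), but forcing Okafor→Backend role and reassigning the rest optimally gives only 316 pts — worse by 17.

Okafor receives QA role.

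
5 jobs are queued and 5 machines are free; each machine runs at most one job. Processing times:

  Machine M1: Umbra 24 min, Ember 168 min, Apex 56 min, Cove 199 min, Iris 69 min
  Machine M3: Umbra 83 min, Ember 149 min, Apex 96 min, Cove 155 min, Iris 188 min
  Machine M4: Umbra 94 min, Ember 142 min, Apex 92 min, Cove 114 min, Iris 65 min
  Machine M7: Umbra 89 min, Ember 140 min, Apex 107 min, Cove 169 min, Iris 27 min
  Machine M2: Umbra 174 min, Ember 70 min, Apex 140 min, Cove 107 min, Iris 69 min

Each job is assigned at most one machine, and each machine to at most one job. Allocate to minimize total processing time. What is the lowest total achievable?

Minimum total: 331 min

Optimal: Umbra→Machine M1 (24 min), Ember→Machine M2 (70 min), Apex→Machine M3 (96 min), Cove→Machine M4 (114 min), Iris→Machine M7 (27 min) — total 24+70+96+114+27 = 331 min.
Column-greedy (each machine in turn goes to its cheapest remaining job) gives 432 min, worse by 101.
Checked against all permutations: 331 min is optimal.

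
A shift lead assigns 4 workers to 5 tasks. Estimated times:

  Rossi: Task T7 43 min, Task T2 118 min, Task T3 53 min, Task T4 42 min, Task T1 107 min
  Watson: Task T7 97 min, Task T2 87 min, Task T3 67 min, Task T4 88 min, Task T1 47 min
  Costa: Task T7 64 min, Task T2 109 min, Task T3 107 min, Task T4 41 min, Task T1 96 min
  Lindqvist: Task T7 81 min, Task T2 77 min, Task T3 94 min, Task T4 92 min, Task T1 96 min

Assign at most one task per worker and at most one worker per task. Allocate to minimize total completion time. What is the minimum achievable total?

Treat this as an assignment problem: match each worker to one task.
Optimal: Rossi→Task T7 (43 min), Watson→Task T1 (47 min), Costa→Task T4 (41 min), Lindqvist→Task T2 (77 min) — total 43+47+41+77 = 208 min.
Column-greedy (each task in turn goes to its cheapest remaining worker) gives 228 min, worse by 20.

Min total: 208 min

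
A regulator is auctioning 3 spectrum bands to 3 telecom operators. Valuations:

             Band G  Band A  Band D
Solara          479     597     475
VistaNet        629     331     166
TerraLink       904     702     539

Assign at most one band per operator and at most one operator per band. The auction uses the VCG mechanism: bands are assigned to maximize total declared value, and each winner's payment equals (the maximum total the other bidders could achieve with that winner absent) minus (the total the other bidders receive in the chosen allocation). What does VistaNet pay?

Efficient allocation: Solara→Band D ($475M), VistaNet→Band G ($629M), TerraLink→Band A ($702M); total welfare W = $1806M.
VistaNet receives Band G at value $629M, so the others get W − 629 = $1177M.
Without VistaNet: best allocation of the remaining 2 bidders over all 3 bands is Solara→Band A ($597M), TerraLink→Band G ($904M), total $1501M.
VCG payment = (others' best without VistaNet) − (others' welfare with VistaNet) = 1501 − 1177 = $324M.

VistaNet pays $324M.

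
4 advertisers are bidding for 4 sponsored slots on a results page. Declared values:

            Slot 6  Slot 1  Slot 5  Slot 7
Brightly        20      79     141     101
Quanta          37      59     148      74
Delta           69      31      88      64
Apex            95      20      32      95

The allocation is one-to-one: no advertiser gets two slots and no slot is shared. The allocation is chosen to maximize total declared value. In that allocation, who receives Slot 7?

Optimal: Brightly→Slot 1 ($79), Quanta→Slot 5 ($148), Delta→Slot 6 ($69), Apex→Slot 7 ($95) — total 79+148+69+95 = $391.
Max-entry greedy (repeatedly take the single best remaining cell) gives $375, worse by 16.
Swapping Delta↔Brightly (Delta→Slot 1 $31, Brightly→Slot 6 $20) loses 97.
Apex's own top slot is Slot 6 ($95), but forcing Apex→Slot 6 and reassigning the rest optimally gives only $386 — worse by 5.

Apex receives Slot 7.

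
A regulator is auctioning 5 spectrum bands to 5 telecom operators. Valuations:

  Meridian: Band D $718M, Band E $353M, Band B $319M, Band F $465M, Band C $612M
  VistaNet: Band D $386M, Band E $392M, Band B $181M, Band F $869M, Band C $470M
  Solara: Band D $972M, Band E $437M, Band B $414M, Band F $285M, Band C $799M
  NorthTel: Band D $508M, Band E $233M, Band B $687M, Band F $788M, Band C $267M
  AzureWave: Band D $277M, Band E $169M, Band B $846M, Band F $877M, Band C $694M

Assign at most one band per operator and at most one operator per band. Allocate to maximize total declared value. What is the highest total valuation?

This is the linear assignment problem.
Optimal: Meridian→Band C ($612M), VistaNet→Band E ($392M), Solara→Band D ($972M), NorthTel→Band F ($788M), AzureWave→Band B ($846M) — total 612+392+972+788+846 = $3610M.
Row-greedy (each operator in turn takes its best remaining band) gives $3242M, worse by 368.
Swapping VistaNet↔Solara (VistaNet→Band D $386M, Solara→Band E $437M) loses 541.

Maximum total: $3610M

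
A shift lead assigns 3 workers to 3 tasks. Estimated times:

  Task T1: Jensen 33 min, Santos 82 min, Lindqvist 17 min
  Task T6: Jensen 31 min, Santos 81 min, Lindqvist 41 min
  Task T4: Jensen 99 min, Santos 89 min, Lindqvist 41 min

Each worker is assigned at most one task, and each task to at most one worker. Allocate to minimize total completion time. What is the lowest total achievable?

Treat this as an assignment problem: match each worker to one task.
Optimal: Jensen→Task T6 (31 min), Santos→Task T4 (89 min), Lindqvist→Task T1 (17 min) — total 31+89+17 = 137 min.
Row-greedy (each worker in turn takes its cheapest remaining task) gives 154 min, worse by 17.
No other one-to-one assignment undercuts 137 min.

Min total: 137 min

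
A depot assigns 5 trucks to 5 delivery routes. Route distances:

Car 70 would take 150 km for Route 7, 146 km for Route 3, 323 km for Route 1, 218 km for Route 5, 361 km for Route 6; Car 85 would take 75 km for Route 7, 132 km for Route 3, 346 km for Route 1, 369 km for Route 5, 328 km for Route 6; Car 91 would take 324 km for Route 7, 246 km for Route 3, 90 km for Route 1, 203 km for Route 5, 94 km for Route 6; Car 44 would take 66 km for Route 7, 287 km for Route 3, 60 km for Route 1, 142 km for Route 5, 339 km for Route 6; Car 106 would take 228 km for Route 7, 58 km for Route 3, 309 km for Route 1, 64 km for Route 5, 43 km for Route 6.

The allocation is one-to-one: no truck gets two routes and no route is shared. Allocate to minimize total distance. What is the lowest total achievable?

Optimal: Car 70→Route 3 (146 km), Car 85→Route 7 (75 km), Car 91→Route 6 (94 km), Car 44→Route 1 (60 km), Car 106→Route 5 (64 km) — total 146+75+94+60+64 = 439 km.
Min-entry greedy (repeatedly take the single cheapest remaining cell) gives 527 km, worse by 88.
Every other assignment is strictly worse.

Minimum total: 439 km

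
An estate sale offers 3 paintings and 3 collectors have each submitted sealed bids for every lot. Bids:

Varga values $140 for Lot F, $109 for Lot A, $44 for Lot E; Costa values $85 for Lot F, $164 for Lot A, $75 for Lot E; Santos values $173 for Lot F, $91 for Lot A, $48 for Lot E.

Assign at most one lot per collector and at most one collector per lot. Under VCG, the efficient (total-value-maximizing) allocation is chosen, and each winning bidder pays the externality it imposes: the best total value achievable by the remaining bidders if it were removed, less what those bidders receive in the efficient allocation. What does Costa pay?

Efficient allocation: Varga→Lot E ($44), Costa→Lot A ($164), Santos→Lot F ($173); total welfare W = $381.
Costa receives Lot A at value $164, so the others get W − 164 = $217.
Without Costa: best allocation of the remaining 2 bidders over all 3 lots is Varga→Lot A ($109), Santos→Lot F ($173), total $282.
VCG payment = (others' best without Costa) − (others' welfare with Costa) = 282 − 217 = $65.

Costa pays $65.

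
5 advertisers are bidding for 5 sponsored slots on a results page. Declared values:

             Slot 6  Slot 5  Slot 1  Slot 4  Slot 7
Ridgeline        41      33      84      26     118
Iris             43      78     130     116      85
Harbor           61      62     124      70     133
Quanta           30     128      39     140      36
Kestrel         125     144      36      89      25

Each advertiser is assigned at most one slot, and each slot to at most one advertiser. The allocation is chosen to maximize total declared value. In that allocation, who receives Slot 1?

Harbor receives Slot 1.

Optimal: Ridgeline→Slot 7 ($118), Iris→Slot 4 ($116), Harbor→Slot 1 ($124), Quanta→Slot 5 ($128), Kestrel→Slot 6 ($125) — total 118+116+124+128+125 = $611.
Row-greedy (each advertiser in turn takes its best remaining slot) gives $571, worse by 40.
Next-best assignment: Ridgeline→Slot 7, Iris→Slot 1, Harbor→Slot 6, Quanta→Slot 4, Kestrel→Slot 5 = $593.
Checked against all permutations: $611 is optimal.
Harbor's own top slot is Slot 7 ($133), but forcing Harbor→Slot 7 and reassigning the rest optimally gives only $588 — worse by 23.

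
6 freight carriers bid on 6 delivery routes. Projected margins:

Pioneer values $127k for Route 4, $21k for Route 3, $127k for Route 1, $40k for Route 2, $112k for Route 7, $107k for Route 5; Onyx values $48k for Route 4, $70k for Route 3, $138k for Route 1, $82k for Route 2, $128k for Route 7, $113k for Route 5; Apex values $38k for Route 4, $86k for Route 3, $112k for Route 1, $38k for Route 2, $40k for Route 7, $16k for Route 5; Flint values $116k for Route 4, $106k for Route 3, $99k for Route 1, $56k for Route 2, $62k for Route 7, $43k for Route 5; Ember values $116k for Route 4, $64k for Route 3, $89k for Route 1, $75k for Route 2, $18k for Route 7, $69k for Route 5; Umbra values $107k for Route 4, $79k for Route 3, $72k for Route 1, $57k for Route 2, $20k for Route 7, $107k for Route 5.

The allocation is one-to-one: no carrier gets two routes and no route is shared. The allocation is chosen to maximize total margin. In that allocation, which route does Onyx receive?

Onyx receives Route 7.

Treat this as an assignment problem: match each carrier to one route.
Optimal: Pioneer→Route 4 ($127k), Onyx→Route 7 ($128k), Apex→Route 1 ($112k), Flint→Route 3 ($106k), Ember→Route 2 ($75k), Umbra→Route 5 ($107k) — total 127+128+112+106+75+107 = $655k.
Row-greedy (each carrier in turn takes its best remaining route) gives $595k, worse by 60.
Next-best assignment: Pioneer→Route 1, Onyx→Route 7, Apex→Route 3, Flint→Route 4, Ember→Route 2, Umbra→Route 5 = $639k.
Onyx's own top route is Route 1 ($138k), but forcing Onyx→Route 1 and reassigning the rest optimally gives only $634k — worse by 21.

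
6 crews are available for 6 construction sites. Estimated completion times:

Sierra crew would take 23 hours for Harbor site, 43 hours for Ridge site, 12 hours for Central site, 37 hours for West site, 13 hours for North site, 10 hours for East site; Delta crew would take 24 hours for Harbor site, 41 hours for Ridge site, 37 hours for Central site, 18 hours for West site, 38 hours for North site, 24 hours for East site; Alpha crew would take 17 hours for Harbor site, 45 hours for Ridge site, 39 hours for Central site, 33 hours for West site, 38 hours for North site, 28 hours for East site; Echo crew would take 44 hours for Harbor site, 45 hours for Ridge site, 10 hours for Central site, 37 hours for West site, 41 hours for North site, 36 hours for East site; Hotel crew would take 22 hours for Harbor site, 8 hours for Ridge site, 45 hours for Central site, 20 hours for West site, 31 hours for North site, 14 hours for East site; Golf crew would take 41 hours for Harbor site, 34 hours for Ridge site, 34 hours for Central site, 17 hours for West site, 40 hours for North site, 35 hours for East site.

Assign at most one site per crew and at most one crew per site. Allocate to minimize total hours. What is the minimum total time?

Min total: 89 hours

Optimal: Sierra crew→North site (13 hours), Delta crew→East site (24 hours), Alpha crew→Harbor site (17 hours), Echo crew→Central site (10 hours), Hotel crew→Ridge site (8 hours), Golf crew→West site (17 hours) — total 13+24+17+10+8+17 = 89 hours.
Row-greedy (each crew in turn takes its cheapest remaining site) gives 103 hours, worse by 14.
Next-best assignment: Sierra crew→North site, Delta crew→Harbor site, Alpha crew→East site, Echo crew→Central site, Hotel crew→Ridge site, Golf crew→West site = 100 hours.
Swapping Sierra crew↔Golf crew (Sierra crew→West site 37 hours, Golf crew→North site 40 hours) adds 47.
Every other assignment is strictly worse.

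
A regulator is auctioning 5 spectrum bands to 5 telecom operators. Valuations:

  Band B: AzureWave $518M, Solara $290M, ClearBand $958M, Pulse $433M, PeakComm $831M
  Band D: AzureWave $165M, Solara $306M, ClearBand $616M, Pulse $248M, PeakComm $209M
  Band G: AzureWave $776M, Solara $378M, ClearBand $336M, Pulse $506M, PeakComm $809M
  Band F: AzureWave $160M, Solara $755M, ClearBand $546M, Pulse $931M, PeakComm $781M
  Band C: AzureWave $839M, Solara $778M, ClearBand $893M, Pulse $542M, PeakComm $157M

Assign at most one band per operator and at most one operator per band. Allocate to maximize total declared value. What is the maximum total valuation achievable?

Maximum total: $3932M

Optimal: AzureWave→Band G ($776M), Solara→Band C ($778M), ClearBand→Band D ($616M), Pulse→Band F ($931M), PeakComm→Band B ($831M) — total 776+778+616+931+831 = $3932M.
Max-entry greedy (repeatedly take the single best remaining cell) gives $3843M, worse by 89.
Every other assignment is strictly worse.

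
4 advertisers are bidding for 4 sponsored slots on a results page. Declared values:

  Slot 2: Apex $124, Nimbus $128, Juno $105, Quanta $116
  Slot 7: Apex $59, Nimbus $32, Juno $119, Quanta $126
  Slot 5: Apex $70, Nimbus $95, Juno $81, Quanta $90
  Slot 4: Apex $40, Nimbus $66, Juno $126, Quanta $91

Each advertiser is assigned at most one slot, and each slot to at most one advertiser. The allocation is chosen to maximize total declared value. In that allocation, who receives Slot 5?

This is a one-to-one assignment (maximum-weight bipartite matching).
Optimal: Apex→Slot 2 ($124), Nimbus→Slot 5 ($95), Juno→Slot 4 ($126), Quanta→Slot 7 ($126) — total 124+95+126+126 = $471.
Max-entry greedy (repeatedly take the single best remaining cell) gives $450, worse by 21.
Nimbus's own top slot is Slot 2 ($128), but forcing Nimbus→Slot 2 and reassigning the rest optimally gives only $450 — worse by 21.

Nimbus receives Slot 5.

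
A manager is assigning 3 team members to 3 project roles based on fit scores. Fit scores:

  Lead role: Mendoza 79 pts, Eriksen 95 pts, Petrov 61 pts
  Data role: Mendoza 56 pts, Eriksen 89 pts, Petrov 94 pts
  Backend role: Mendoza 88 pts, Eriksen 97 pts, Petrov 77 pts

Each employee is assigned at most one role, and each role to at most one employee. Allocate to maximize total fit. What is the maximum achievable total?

Maximum total: 277 pts

Optimal: Mendoza→Backend role (88 pts), Eriksen→Lead role (95 pts), Petrov→Data role (94 pts) — total 88+95+94 = 277 pts.
Max-entry greedy (repeatedly take the single best remaining cell) gives 270 pts, worse by 7.
Swapping Petrov↔Mendoza (Petrov→Backend role 77 pts, Mendoza→Data role 56 pts) loses 49.
Every other assignment is strictly worse.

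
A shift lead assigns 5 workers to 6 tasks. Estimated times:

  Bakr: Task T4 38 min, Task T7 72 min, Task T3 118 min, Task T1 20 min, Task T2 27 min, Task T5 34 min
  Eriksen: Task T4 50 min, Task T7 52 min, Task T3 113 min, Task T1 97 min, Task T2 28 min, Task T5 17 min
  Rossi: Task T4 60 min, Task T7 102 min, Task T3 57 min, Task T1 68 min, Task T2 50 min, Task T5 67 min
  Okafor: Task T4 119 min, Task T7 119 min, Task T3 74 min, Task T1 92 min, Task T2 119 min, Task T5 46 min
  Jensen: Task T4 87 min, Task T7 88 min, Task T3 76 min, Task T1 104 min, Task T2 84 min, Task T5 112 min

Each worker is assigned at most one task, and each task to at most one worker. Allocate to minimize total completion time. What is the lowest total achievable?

Minimum total: 230 min

This is the linear assignment problem.
Optimal: Bakr→Task T1 (20 min), Eriksen→Task T2 (28 min), Rossi→Task T4 (60 min), Okafor→Task T5 (46 min), Jensen→Task T3 (76 min) — total 20+28+60+46+76 = 230 min.
Row-greedy (each worker in turn takes its cheapest remaining task) gives 248 min, worse by 18.
No other one-to-one assignment undercuts 230 min.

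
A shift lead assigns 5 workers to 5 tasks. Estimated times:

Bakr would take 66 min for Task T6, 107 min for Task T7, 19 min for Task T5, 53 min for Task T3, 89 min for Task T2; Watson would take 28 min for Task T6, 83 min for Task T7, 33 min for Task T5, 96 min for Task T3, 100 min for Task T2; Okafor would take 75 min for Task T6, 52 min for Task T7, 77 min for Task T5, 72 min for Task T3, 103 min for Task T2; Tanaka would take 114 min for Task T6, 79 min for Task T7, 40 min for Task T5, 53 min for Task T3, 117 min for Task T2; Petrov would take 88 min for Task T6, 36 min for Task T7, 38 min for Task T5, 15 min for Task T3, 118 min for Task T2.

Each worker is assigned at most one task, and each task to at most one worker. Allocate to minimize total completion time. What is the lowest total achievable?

Optimal: Bakr→Task T2 (89 min), Watson→Task T6 (28 min), Okafor→Task T7 (52 min), Tanaka→Task T5 (40 min), Petrov→Task T3 (15 min) — total 89+28+52+40+15 = 224 min.
Row-greedy (each worker in turn takes its cheapest remaining task) gives 270 min, worse by 46.

Minimum total: 224 min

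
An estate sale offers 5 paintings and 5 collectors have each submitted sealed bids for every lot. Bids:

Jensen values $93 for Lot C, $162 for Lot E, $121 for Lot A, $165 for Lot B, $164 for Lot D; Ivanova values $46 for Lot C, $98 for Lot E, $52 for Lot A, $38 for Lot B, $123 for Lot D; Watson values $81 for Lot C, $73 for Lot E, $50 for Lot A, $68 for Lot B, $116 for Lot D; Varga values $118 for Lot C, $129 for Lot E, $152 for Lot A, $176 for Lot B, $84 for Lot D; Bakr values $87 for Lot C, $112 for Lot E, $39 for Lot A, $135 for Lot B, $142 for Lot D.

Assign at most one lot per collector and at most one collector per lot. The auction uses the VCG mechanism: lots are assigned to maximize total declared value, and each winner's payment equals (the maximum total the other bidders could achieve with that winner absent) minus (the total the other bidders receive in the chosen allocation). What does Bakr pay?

Efficient allocation: Jensen→Lot E ($162), Ivanova→Lot D ($123), Watson→Lot C ($81), Varga→Lot A ($152), Bakr→Lot B ($135); total welfare W = $653.
Bakr receives Lot B at value $135, so the others get W − 135 = $518.
Without Bakr: best allocation of the remaining 4 bidders over all 5 lots is Jensen→Lot E ($162), Ivanova→Lot D ($123), Watson→Lot C ($81), Varga→Lot B ($176), total $542.
VCG payment = (others' best without Bakr) − (others' welfare with Bakr) = 542 − 518 = $24.

Bakr pays $24.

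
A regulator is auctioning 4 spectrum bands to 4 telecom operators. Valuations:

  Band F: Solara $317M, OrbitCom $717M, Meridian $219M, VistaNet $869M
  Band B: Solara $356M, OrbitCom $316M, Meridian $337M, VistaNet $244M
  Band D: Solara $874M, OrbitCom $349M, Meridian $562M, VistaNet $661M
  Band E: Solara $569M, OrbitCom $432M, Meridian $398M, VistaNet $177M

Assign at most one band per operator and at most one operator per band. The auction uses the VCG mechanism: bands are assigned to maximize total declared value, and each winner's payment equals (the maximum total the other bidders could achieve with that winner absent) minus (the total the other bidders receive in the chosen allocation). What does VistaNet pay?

VistaNet pays $346M.

Efficient allocation: Solara→Band D ($874M), OrbitCom→Band E ($432M), Meridian→Band B ($337M), VistaNet→Band F ($869M); total welfare W = $2512M.
VistaNet receives Band F at value $869M, so the others get W − 869 = $1643M.
Without VistaNet: best allocation of the remaining 3 bidders over all 4 bands is Solara→Band D ($874M), OrbitCom→Band F ($717M), Meridian→Band E ($398M), total $1989M.
VCG payment = (others' best without VistaNet) − (others' welfare with VistaNet) = 1989 − 1643 = $346M.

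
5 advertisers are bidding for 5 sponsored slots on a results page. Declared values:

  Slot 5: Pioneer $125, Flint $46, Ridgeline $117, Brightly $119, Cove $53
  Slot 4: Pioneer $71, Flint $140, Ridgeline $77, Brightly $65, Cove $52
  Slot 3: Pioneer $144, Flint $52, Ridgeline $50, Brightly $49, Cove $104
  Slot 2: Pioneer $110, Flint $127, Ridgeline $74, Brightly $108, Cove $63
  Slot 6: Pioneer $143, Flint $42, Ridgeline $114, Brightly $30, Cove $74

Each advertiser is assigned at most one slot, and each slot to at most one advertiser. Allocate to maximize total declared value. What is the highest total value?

Maximum total: $612

Optimal: Pioneer→Slot 6 ($143), Flint→Slot 4 ($140), Ridgeline→Slot 5 ($117), Brightly→Slot 2 ($108), Cove→Slot 3 ($104) — total 143+140+117+108+104 = $612.
Row-greedy (each advertiser in turn takes its best remaining slot) gives $583, worse by 29.
Next-best assignment: Pioneer→Slot 5, Flint→Slot 4, Ridgeline→Slot 6, Brightly→Slot 2, Cove→Slot 3 = $591.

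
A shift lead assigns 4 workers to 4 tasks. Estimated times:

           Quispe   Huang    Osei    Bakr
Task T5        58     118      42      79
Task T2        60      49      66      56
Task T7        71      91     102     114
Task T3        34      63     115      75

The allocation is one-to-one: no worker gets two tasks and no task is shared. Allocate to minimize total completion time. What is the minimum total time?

Treat this as an assignment problem: match each worker to one task.
Optimal: Quispe→Task T3 (34 min), Huang→Task T7 (91 min), Osei→Task T5 (42 min), Bakr→Task T2 (56 min) — total 34+91+42+56 = 223 min.
Row-greedy (each worker in turn takes its cheapest remaining task) gives 239 min, worse by 16.
Swapping Osei↔Quispe (Osei→Task T3 115 min, Quispe→Task T5 58 min) adds 97.

Min total: 223 min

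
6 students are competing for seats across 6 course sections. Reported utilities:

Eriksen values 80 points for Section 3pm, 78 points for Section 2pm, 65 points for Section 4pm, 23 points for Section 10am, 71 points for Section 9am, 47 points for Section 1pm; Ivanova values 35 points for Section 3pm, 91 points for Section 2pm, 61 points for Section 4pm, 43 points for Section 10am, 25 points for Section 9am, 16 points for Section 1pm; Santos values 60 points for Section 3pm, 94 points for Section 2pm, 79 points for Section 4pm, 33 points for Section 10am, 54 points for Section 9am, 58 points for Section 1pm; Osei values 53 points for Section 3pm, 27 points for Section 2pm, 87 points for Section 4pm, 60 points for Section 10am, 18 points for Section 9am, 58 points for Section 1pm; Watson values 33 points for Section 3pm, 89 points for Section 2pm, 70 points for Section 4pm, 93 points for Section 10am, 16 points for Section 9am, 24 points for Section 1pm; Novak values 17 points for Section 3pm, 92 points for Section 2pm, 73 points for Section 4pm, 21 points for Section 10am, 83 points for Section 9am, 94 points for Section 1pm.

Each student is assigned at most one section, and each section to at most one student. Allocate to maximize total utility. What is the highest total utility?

Maximum total: 499 points

Optimal: Eriksen→Section 3pm (80 points), Ivanova→Section 2pm (91 points), Santos→Section 9am (54 points), Osei→Section 4pm (87 points), Watson→Section 10am (93 points), Novak→Section 1pm (94 points) — total 80+91+54+87+93+94 = 499 points.
Max-entry greedy (repeatedly take the single best remaining cell) gives 473 points, worse by 26.
Next-best assignment: Eriksen→Section 9am, Ivanova→Section 2pm, Santos→Section 3pm, Osei→Section 4pm, Watson→Section 10am, Novak→Section 1pm = 496 points.
No other one-to-one assignment exceeds 499 points.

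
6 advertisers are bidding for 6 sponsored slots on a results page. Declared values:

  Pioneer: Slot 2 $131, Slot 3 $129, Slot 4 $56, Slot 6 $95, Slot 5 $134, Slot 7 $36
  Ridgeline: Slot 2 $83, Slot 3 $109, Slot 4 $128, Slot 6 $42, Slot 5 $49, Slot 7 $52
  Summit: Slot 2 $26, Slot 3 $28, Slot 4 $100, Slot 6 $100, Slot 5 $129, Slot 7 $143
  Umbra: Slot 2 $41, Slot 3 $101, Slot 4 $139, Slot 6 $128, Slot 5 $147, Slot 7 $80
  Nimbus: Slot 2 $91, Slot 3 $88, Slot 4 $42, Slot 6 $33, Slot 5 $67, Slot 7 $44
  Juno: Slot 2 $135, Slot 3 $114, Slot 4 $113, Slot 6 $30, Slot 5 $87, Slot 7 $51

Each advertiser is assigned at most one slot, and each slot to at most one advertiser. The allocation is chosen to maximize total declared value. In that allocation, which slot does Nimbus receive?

Nimbus receives Slot 3.

Treat this as an assignment problem: match each advertiser to one slot.
Optimal: Pioneer→Slot 5 ($134), Ridgeline→Slot 4 ($128), Summit→Slot 7 ($143), Umbra→Slot 6 ($128), Nimbus→Slot 3 ($88), Juno→Slot 2 ($135) — total 134+128+143+128+88+135 = $756.
Row-greedy (each advertiser in turn takes its best remaining slot) gives $738, worse by 18.
Swapping Ridgeline↔Nimbus (Ridgeline→Slot 3 $109, Nimbus→Slot 4 $42) loses 65.
Nimbus's own top slot is Slot 2 ($91), but forcing Nimbus→Slot 2 and reassigning the rest optimally gives only $738 — worse by 18.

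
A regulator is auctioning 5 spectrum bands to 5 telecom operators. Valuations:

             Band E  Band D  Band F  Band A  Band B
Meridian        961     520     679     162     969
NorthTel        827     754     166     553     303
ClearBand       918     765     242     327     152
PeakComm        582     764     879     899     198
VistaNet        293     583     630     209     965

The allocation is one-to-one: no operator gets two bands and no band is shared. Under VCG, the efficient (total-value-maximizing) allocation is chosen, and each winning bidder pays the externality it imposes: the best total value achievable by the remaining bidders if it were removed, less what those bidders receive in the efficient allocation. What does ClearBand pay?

Efficient allocation: Meridian→Band F ($679M), NorthTel→Band D ($754M), ClearBand→Band E ($918M), PeakComm→Band A ($899M), VistaNet→Band B ($965M); total welfare W = $4215M.
ClearBand receives Band E at value $918M, so the others get W − 918 = $3297M.
Without ClearBand: best allocation of the remaining 4 bidders over all 5 bands is Meridian→Band E ($961M), NorthTel→Band D ($754M), PeakComm→Band A ($899M), VistaNet→Band B ($965M), total $3579M.
VCG payment = (others' best without ClearBand) − (others' welfare with ClearBand) = 3579 − 3297 = $282M.

ClearBand pays $282M.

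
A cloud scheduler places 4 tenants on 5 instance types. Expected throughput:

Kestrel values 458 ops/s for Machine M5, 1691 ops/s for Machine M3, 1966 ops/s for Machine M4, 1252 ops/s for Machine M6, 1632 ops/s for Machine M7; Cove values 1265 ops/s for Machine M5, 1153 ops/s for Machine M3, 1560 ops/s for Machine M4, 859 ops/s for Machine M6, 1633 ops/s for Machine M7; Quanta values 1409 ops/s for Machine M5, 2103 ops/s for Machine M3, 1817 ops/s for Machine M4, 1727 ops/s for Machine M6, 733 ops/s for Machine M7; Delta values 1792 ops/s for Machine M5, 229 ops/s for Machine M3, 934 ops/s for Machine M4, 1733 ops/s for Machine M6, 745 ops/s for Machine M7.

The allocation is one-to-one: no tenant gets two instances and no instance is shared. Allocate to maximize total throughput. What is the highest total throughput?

Maximum total: 7494 ops/s

This is the linear assignment problem.
Optimal: Kestrel→Machine M4 (1966 ops/s), Cove→Machine M7 (1633 ops/s), Quanta→Machine M3 (2103 ops/s), Delta→Machine M5 (1792 ops/s) — total 1966+1633+2103+1792 = 7494 ops/s.
Every other assignment is strictly worse.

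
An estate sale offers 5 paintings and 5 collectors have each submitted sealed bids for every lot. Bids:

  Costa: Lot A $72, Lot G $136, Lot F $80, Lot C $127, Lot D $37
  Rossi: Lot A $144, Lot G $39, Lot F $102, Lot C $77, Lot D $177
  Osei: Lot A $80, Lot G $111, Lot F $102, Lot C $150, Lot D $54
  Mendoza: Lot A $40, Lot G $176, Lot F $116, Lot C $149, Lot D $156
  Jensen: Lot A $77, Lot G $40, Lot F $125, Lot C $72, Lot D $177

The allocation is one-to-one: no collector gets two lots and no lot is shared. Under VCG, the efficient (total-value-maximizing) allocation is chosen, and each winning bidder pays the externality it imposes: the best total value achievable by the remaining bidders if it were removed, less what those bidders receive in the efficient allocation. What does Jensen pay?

Jensen pays $36.

Efficient allocation: Costa→Lot F ($80), Rossi→Lot A ($144), Osei→Lot C ($150), Mendoza→Lot G ($176), Jensen→Lot D ($177); total welfare W = $727.
Jensen receives Lot D at value $177, so the others get W − 177 = $550.
Without Jensen: best allocation of the remaining 4 bidders over all 5 lots is Costa→Lot G ($136), Rossi→Lot A ($144), Osei→Lot C ($150), Mendoza→Lot D ($156), total $586.
VCG payment = (others' best without Jensen) − (others' welfare with Jensen) = 586 − 550 = $36.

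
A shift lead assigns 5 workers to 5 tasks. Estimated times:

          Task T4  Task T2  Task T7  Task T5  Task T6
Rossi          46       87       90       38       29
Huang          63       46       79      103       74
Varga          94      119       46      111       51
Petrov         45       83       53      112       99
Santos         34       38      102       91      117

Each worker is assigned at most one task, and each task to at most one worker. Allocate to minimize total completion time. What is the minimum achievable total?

This is the linear assignment problem.
Optimal: Rossi→Task T5 (38 min), Huang→Task T2 (46 min), Varga→Task T6 (51 min), Petrov→Task T7 (53 min), Santos→Task T4 (34 min) — total 38+46+51+53+34 = 222 min.
Next-best assignment: Rossi→Task T5, Huang→Task T6, Varga→Task T7, Petrov→Task T4, Santos→Task T2 = 241 min.

Minimum total: 222 min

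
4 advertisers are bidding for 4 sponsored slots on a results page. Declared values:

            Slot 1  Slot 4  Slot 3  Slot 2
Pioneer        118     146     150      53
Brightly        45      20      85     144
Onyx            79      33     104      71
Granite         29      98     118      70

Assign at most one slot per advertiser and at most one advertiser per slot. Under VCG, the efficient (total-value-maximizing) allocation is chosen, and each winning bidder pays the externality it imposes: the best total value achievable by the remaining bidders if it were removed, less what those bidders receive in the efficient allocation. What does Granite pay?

Efficient allocation: Pioneer→Slot 4 ($146), Brightly→Slot 2 ($144), Onyx→Slot 1 ($79), Granite→Slot 3 ($118); total welfare W = $487.
Granite receives Slot 3 at value $118, so the others get W − 118 = $369.
Without Granite: best allocation of the remaining 3 bidders over all 4 slots is Pioneer→Slot 4 ($146), Brightly→Slot 2 ($144), Onyx→Slot 3 ($104), total $394.
VCG payment = (others' best without Granite) − (others' welfare with Granite) = 394 − 369 = $25.

Granite pays $25.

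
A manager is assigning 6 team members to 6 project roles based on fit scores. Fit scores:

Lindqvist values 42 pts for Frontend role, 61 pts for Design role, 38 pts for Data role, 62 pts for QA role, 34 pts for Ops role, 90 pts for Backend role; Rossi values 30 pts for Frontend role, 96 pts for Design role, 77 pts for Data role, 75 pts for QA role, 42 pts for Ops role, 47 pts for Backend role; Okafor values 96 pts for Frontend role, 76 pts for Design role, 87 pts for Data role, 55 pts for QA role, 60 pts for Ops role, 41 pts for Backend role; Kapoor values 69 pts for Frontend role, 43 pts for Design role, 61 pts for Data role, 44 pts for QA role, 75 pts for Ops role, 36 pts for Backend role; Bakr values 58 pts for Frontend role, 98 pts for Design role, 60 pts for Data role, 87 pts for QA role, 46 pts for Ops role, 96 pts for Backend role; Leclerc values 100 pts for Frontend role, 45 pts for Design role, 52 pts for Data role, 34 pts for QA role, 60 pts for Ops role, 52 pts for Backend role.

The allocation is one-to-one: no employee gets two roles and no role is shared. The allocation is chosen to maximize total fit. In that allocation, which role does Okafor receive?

Okafor receives Data role.

Treat this as an assignment problem: match each employee to one role.
Optimal: Lindqvist→Backend role (90 pts), Rossi→Design role (96 pts), Okafor→Data role (87 pts), Kapoor→Ops role (75 pts), Bakr→QA role (87 pts), Leclerc→Frontend role (100 pts) — total 90+96+87+75+87+100 = 535 pts.
Next-best assignment: Lindqvist→Backend role, Rossi→QA role, Okafor→Data role, Kapoor→Ops role, Bakr→Design role, Leclerc→Frontend role = 525 pts.
Checked against all permutations: 535 pts is optimal.
Okafor's own top role is Frontend role (96 pts), but forcing Okafor→Frontend role and reassigning the rest optimally gives only 496 pts — worse by 39.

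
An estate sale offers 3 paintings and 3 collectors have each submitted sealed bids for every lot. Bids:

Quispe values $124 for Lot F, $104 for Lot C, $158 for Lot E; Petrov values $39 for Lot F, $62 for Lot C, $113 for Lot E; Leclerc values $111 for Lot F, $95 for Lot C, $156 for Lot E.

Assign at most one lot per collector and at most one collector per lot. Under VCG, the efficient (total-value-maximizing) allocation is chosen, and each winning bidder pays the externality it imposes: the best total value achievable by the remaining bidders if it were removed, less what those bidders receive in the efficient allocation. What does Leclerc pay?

Efficient allocation: Quispe→Lot F ($124), Petrov→Lot C ($62), Leclerc→Lot E ($156); total welfare W = $342.
Leclerc receives Lot E at value $156, so the others get W − 156 = $186.
Without Leclerc: best allocation of the remaining 2 bidders over all 3 lots is Quispe→Lot F ($124), Petrov→Lot E ($113), total $237.
VCG payment = (others' best without Leclerc) − (others' welfare with Leclerc) = 237 − 186 = $51.

Leclerc pays $51.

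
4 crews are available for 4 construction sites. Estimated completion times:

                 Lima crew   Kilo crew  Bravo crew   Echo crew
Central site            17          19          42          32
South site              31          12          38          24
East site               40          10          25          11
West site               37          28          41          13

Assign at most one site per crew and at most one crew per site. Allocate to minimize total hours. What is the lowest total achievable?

Optimal: Lima crew→Central site (17 hours), Kilo crew→South site (12 hours), Bravo crew→East site (25 hours), Echo crew→West site (13 hours) — total 17+12+25+13 = 67 hours.
Min-entry greedy (repeatedly take the single cheapest remaining cell) gives 78 hours, worse by 11.
Next-best assignment: Lima crew→Central site, Kilo crew→East site, Bravo crew→South site, Echo crew→West site = 78 hours.
Swapping Lima crew↔Echo crew (Lima crew→West site 37 hours, Echo crew→Central site 32 hours) adds 39.

Min total: 67 hours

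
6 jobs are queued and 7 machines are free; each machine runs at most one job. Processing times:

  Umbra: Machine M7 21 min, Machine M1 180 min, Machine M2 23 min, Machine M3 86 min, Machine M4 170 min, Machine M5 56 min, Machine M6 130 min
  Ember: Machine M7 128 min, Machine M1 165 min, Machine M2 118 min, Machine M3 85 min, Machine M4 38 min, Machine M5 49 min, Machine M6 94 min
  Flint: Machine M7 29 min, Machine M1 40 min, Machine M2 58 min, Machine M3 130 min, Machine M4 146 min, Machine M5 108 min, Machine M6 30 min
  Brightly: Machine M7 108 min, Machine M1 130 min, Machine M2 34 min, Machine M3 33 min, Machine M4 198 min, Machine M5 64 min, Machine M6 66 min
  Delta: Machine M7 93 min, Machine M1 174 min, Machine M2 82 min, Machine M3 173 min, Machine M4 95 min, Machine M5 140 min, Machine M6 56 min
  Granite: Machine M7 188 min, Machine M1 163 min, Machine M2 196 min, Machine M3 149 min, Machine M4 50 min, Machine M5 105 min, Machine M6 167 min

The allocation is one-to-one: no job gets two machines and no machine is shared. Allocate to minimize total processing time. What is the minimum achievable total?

Min total: 240 min

Optimal: Umbra→Machine M2 (23 min), Ember→Machine M5 (49 min), Flint→Machine M7 (29 min), Brightly→Machine M3 (33 min), Delta→Machine M6 (56 min), Granite→Machine M4 (50 min) — total 23+49+29+33+56+50 = 240 min.
Row-greedy (each job in turn takes its cheapest remaining machine) gives 309 min, worse by 69.
Swapping Flint↔Ember (Flint→Machine M5 108 min, Ember→Machine M7 128 min) adds 158.
Checked against all permutations: 240 min is optimal.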